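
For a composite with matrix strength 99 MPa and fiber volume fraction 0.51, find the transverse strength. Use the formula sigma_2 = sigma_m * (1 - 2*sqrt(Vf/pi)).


factor = 1 - 2*sqrt(0.51/pi) = 0.1942
sigma_2 = 99 * 0.1942 = 19.22 MPa

19.22 MPa


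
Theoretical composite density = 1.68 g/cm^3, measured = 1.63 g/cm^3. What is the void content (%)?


Void% = (rho_theo - rho_actual)/rho_theo * 100 = (1.68 - 1.63)/1.68 * 100 = 2.98%

2.98%


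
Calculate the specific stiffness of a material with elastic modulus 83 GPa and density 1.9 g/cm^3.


Specific stiffness = E/rho = 83/1.9 = 43.7 GPa/(g/cm^3)

43.7 GPa/(g/cm^3)


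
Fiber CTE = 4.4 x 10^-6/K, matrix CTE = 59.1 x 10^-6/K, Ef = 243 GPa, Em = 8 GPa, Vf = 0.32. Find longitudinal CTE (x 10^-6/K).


E1 = Ef*Vf + Em*(1-Vf) = 83.2
alpha_1 = (alpha_f*Ef*Vf + alpha_m*Em*(1-Vf))/E1 = 7.98 x 10^-6/K

7.98 x 10^-6/K


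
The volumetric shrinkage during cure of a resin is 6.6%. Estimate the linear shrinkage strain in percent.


Linear shrinkage ≈ vol_shrink/3 = 6.6/3 = 2.2%

2.2%


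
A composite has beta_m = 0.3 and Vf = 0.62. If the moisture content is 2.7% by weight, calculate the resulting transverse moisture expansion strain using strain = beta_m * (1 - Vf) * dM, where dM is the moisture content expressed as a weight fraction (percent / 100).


dM = 2.7/100 = 0.027
strain = beta_m * (1-Vf) * dM = 0.3 * 0.38 * 0.027 = 0.003078

0.003078


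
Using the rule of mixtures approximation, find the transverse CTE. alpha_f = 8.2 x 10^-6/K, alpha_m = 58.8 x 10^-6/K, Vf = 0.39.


alpha_2 = alpha_f*Vf + alpha_m*(1-Vf) = 8.2*0.39 + 58.8*0.61 = 39.1 x 10^-6/K

39.1 x 10^-6/K


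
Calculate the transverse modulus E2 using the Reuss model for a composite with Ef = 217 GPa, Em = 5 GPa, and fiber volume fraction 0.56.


1/E2 = Vf/Ef + (1-Vf)/Em = 0.56/217 + 0.44/5
E2 = 11.04 GPa

11.04 GPa


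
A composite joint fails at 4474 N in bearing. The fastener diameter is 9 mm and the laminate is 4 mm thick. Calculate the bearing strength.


sigma_br = F/(d*h) = 4474/(9*4) = 124.3 MPa

124.3 MPa


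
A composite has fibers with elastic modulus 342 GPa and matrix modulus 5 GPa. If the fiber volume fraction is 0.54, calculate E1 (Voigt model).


E1 = Ef*Vf + Em*(1-Vf) = 342*0.54 + 5*0.46 = 186.98 GPa

186.98 GPa


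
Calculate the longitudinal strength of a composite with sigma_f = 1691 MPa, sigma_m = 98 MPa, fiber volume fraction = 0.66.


sigma_1 = sigma_f*Vf + sigma_m*(1-Vf) = 1691*0.66 + 98*0.34 = 1149.4 MPa

1149.4 MPa


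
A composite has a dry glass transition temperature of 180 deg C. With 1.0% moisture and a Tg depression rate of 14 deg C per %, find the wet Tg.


Tg_wet = Tg_dry - k*moisture = 180 - 14*1.0 = 166.0 deg C

166.0 deg C


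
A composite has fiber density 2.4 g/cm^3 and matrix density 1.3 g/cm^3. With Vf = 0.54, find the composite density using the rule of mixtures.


rho_c = rho_f*Vf + rho_m*(1-Vf) = 2.4*0.54 + 1.3*0.46 = 1.894 g/cm^3

1.894 g/cm^3


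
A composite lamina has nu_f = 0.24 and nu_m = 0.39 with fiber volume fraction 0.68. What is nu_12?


nu_12 = nu_f*Vf + nu_m*(1-Vf) = 0.24*0.68 + 0.39*0.32 = 0.288

0.288


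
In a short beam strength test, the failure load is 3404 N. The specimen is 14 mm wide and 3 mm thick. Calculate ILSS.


ILSS = 3F/(4bh) = 3*3404/(4*14*3) = 60.79 MPa

60.79 MPa


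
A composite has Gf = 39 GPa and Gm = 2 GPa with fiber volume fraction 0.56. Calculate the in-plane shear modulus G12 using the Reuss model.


1/G12 = Vf/Gf + (1-Vf)/Gm = 0.56/39 + 0.44/2
G12 = 4.27 GPa

4.27 GPa


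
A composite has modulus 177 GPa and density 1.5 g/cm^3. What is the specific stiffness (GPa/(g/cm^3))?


Specific stiffness = E/rho = 177/1.5 = 118.0 GPa/(g/cm^3)

118.0 GPa/(g/cm^3)


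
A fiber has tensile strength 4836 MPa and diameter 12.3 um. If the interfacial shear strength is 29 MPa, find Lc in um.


Lc = sigma_f * d / (2 * tau_i) = 4836 * 12.3 / (2 * 29) = 1025.6 um

1025.6 um


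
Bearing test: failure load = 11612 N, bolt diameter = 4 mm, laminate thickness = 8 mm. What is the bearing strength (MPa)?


sigma_br = F/(d*h) = 11612/(4*8) = 362.9 MPa

362.9 MPa


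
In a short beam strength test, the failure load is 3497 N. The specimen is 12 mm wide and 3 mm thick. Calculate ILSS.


ILSS = 3F/(4bh) = 3*3497/(4*12*3) = 72.85 MPa

72.85 MPa


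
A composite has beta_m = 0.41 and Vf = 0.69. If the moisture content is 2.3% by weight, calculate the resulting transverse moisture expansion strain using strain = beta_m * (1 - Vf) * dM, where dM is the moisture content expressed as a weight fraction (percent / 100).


dM = 2.3/100 = 0.023
strain = beta_m * (1-Vf) * dM = 0.41 * 0.31 * 0.023 = 0.0029233

0.0029233


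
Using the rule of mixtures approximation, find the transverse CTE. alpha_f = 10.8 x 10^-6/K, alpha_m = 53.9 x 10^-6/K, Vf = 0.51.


alpha_2 = alpha_f*Vf + alpha_m*(1-Vf) = 10.8*0.51 + 53.9*0.49 = 31.9 x 10^-6/K

31.9 x 10^-6/K


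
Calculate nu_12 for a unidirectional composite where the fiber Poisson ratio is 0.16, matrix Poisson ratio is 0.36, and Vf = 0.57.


nu_12 = nu_f*Vf + nu_m*(1-Vf) = 0.16*0.57 + 0.36*0.43 = 0.246

0.246


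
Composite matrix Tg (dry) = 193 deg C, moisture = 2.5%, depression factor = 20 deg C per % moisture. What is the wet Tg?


Tg_wet = Tg_dry - k*moisture = 193 - 20*2.5 = 143.0 deg C

143.0 deg C


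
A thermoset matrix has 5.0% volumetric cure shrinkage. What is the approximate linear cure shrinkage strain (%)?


Linear shrinkage ≈ vol_shrink/3 = 5.0/3 = 1.667%

1.667%


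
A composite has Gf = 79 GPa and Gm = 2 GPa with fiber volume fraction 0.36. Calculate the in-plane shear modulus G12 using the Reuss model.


1/G12 = Vf/Gf + (1-Vf)/Gm = 0.36/79 + 0.64/2
G12 = 3.08 GPa

3.08 GPa


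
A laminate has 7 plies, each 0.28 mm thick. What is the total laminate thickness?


h = n * t_ply = 7 * 0.28 = 1.96 mm

1.96 mm


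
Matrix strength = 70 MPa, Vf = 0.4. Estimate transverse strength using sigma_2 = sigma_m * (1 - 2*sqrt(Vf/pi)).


factor = 1 - 2*sqrt(0.4/pi) = 0.2864
sigma_2 = 70 * 0.2864 = 20.04 MPa

20.04 MPa


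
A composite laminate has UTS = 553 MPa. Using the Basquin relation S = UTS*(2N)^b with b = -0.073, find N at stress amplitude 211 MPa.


N = 0.5 * (S/UTS)^(1/b) = 0.5 * (211/553)^(1/-0.073) = 269812.1213 cycles

269812.1213 cycles


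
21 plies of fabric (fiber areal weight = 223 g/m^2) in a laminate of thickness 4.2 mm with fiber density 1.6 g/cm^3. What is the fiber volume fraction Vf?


Vf = n * FAW / (rho_f * h * 1000) = 21 * 223 / (1.6 * 4.2 * 1000) = 0.6969

0.6969


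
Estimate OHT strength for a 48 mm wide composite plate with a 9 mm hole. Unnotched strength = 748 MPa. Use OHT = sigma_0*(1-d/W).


OHT = sigma_0*(1-d/W) = 748*(1-9/48) = 607.8 MPa

607.8 MPa


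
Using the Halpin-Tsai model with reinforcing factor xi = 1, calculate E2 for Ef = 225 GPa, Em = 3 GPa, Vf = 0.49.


eta = (Ef/Em - 1)/(Ef/Em + xi) = (75.0 - 1)/(75.0 + 1) = 0.9737
E2 = Em*(1+xi*eta*Vf)/(1-eta*Vf) = 8.47 GPa

8.47 GPa


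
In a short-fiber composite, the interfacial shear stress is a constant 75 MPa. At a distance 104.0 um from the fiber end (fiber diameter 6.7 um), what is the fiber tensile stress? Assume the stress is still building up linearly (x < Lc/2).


Force balance: sigma_f * (pi*d^2/4) = tau * (pi*d) * x  ->  sigma_f = 4 * tau * x / d
sigma_f = 4 * 75 * 104.0 / 6.7 = 4656.7 MPa

4656.7 MPa


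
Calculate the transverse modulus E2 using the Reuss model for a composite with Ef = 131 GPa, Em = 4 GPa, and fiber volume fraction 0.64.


1/E2 = Vf/Ef + (1-Vf)/Em = 0.64/131 + 0.36/4
E2 = 10.54 GPa

10.54 GPa


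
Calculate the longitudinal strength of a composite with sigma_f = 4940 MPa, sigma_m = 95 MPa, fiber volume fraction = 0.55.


sigma_1 = sigma_f*Vf + sigma_m*(1-Vf) = 4940*0.55 + 95*0.45 = 2759.8 MPa

2759.8 MPa


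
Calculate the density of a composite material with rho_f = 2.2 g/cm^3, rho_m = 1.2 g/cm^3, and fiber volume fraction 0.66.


rho_c = rho_f*Vf + rho_m*(1-Vf) = 2.2*0.66 + 1.2*0.34 = 1.86 g/cm^3

1.86 g/cm^3


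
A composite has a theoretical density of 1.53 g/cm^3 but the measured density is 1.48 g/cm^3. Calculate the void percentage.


Void% = (rho_theo - rho_actual)/rho_theo * 100 = (1.53 - 1.48)/1.53 * 100 = 3.27%

3.27%


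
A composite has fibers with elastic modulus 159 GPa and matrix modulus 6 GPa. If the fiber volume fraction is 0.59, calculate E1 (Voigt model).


E1 = Ef*Vf + Em*(1-Vf) = 159*0.59 + 6*0.41 = 96.27 GPa

96.27 GPa


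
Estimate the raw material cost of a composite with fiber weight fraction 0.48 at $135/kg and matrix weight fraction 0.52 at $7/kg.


Cost = cost_f*Wf + cost_m*Wm = 135*0.48 + 7*0.52 = $68.44/kg

$68.44/kg


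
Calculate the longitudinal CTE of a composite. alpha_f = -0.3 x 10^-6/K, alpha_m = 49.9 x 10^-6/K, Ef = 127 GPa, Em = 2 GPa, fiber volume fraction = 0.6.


E1 = Ef*Vf + Em*(1-Vf) = 77.0
alpha_1 = (alpha_f*Ef*Vf + alpha_m*Em*(1-Vf))/E1 = 0.22 x 10^-6/K

0.22 x 10^-6/K


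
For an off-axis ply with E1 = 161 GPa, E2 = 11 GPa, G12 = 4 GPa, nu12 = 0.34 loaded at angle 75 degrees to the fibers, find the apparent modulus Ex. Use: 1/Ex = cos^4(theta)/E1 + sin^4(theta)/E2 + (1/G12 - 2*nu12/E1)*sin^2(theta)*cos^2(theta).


cos^4(75) = 0.004487, sin^4(75) = 0.870513, sin^2(75)*cos^2(75) = 0.0625
1/G12 - 2*nu12/E1 = 1/4 - 2*0.34/161 = 0.245776 GPa^-1
1/Ex = 0.004487/161 + 0.870513/11 + 0.245776*0.0625 = 0.0945264 GPa^-1
Ex = 10.58 GPa

10.58 GPa


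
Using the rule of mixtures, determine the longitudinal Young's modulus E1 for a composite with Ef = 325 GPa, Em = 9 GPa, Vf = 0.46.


E1 = Ef*Vf + Em*(1-Vf) = 325*0.46 + 9*0.54 = 154.36 GPa

154.36 GPa


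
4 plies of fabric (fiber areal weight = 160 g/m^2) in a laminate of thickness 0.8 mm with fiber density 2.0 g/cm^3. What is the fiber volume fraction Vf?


Vf = n * FAW / (rho_f * h * 1000) = 4 * 160 / (2.0 * 0.8 * 1000) = 0.4

0.4


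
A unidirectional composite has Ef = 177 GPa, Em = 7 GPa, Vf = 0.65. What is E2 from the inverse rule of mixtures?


1/E2 = Vf/Ef + (1-Vf)/Em = 0.65/177 + 0.35/7
E2 = 18.63 GPa

18.63 GPa


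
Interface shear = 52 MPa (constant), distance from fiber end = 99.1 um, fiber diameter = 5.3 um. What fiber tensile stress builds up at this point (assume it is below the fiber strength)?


Force balance: sigma_f * (pi*d^2/4) = tau * (pi*d) * x  ->  sigma_f = 4 * tau * x / d
sigma_f = 4 * 52 * 99.1 / 5.3 = 3889.2 MPa

3889.2 MPa


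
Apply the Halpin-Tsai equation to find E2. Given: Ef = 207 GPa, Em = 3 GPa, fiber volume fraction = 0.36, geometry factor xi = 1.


eta = (Ef/Em - 1)/(Ef/Em + xi) = (69.0 - 1)/(69.0 + 1) = 0.9714
E2 = Em*(1+xi*eta*Vf)/(1-eta*Vf) = 6.23 GPa

6.23 GPa


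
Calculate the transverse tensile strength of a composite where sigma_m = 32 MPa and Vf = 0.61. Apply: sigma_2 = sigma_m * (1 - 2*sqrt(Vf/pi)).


factor = 1 - 2*sqrt(0.61/pi) = 0.1187
sigma_2 = 32 * 0.1187 = 3.8 MPa

3.8 MPa


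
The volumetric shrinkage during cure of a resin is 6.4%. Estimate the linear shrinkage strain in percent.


Linear shrinkage ≈ vol_shrink/3 = 6.4/3 = 2.133%

2.133%


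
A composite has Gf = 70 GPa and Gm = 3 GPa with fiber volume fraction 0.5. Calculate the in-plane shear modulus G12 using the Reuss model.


1/G12 = Vf/Gf + (1-Vf)/Gm = 0.5/70 + 0.5/3
G12 = 5.75 GPa

5.75 GPa


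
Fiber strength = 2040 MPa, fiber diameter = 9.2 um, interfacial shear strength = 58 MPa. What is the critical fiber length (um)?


Lc = sigma_f * d / (2 * tau_i) = 2040 * 9.2 / (2 * 58) = 161.8 um

161.8 um


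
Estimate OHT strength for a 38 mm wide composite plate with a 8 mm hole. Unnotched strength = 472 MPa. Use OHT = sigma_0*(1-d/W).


OHT = sigma_0*(1-d/W) = 472*(1-8/38) = 372.6 MPa

372.6 MPa


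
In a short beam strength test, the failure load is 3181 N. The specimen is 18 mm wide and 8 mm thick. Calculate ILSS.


ILSS = 3F/(4bh) = 3*3181/(4*18*8) = 16.57 MPa

16.57 MPa


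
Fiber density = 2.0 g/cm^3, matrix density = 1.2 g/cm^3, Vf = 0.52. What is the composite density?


rho_c = rho_f*Vf + rho_m*(1-Vf) = 2.0*0.52 + 1.2*0.48 = 1.616 g/cm^3

1.616 g/cm^3


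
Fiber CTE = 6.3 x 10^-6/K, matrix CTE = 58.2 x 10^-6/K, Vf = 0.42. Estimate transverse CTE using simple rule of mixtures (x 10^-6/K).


alpha_2 = alpha_f*Vf + alpha_m*(1-Vf) = 6.3*0.42 + 58.2*0.58 = 36.4 x 10^-6/K

36.4 x 10^-6/K


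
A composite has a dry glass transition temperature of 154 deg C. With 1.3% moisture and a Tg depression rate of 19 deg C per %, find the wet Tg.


Tg_wet = Tg_dry - k*moisture = 154 - 19*1.3 = 129.3 deg C

129.3 deg C


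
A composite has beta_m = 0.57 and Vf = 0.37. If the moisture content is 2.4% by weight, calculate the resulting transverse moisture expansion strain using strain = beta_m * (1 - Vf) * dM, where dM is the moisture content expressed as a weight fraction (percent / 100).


dM = 2.4/100 = 0.024
strain = beta_m * (1-Vf) * dM = 0.57 * 0.63 * 0.024 = 0.0086184

0.0086184


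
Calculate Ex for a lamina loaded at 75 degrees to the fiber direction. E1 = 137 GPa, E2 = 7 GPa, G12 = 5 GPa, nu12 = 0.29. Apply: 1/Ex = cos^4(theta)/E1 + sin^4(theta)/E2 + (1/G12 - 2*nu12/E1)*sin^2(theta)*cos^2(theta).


cos^4(75) = 0.004487, sin^4(75) = 0.870513, sin^2(75)*cos^2(75) = 0.0625
1/G12 - 2*nu12/E1 = 1/5 - 2*0.29/137 = 0.195766 GPa^-1
1/Ex = 0.004487/137 + 0.870513/7 + 0.195766*0.0625 = 0.1366271 GPa^-1
Ex = 7.32 GPa

7.32 GPa


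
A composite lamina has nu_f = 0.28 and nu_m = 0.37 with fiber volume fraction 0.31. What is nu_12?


nu_12 = nu_f*Vf + nu_m*(1-Vf) = 0.28*0.31 + 0.37*0.69 = 0.3421

0.3421


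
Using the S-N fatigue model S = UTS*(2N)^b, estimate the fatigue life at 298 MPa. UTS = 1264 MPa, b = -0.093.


N = 0.5 * (S/UTS)^(1/b) = 0.5 * (298/1264)^(1/-0.093) = 2.7965e+06 cycles

2.7965e+06 cycles


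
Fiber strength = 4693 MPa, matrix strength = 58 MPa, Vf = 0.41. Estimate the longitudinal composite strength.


sigma_1 = sigma_f*Vf + sigma_m*(1-Vf) = 4693*0.41 + 58*0.59 = 1958.4 MPa

1958.4 MPa


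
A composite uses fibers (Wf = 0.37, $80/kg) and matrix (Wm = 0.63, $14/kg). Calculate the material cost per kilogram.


Cost = cost_f*Wf + cost_m*Wm = 80*0.37 + 14*0.63 = $38.42/kg

$38.42/kg


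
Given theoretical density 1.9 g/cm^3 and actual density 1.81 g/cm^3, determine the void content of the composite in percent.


Void% = (rho_theo - rho_actual)/rho_theo * 100 = (1.9 - 1.81)/1.9 * 100 = 4.74%

4.74%


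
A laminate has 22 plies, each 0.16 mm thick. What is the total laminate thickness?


h = n * t_ply = 22 * 0.16 = 3.52 mm

3.52 mm


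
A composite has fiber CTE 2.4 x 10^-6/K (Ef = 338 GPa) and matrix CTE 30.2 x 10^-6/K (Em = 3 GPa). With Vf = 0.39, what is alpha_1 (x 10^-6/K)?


E1 = Ef*Vf + Em*(1-Vf) = 133.65
alpha_1 = (alpha_f*Ef*Vf + alpha_m*Em*(1-Vf))/E1 = 2.78 x 10^-6/K

2.78 x 10^-6/K


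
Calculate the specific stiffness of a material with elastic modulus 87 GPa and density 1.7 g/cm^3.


Specific stiffness = E/rho = 87/1.7 = 51.2 GPa/(g/cm^3)

51.2 GPa/(g/cm^3)


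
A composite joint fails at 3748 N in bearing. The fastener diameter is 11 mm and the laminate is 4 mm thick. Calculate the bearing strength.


sigma_br = F/(d*h) = 3748/(11*4) = 85.2 MPa

85.2 MPa


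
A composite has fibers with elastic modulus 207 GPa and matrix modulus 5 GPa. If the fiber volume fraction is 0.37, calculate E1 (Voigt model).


E1 = Ef*Vf + Em*(1-Vf) = 207*0.37 + 5*0.63 = 79.74 GPa

79.74 GPa


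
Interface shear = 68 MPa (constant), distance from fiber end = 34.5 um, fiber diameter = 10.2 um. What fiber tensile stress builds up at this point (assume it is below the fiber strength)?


Force balance: sigma_f * (pi*d^2/4) = tau * (pi*d) * x  ->  sigma_f = 4 * tau * x / d
sigma_f = 4 * 68 * 34.5 / 10.2 = 920.0 MPa

920.0 MPa


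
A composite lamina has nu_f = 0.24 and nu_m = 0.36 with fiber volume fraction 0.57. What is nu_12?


nu_12 = nu_f*Vf + nu_m*(1-Vf) = 0.24*0.57 + 0.36*0.43 = 0.2916

0.2916


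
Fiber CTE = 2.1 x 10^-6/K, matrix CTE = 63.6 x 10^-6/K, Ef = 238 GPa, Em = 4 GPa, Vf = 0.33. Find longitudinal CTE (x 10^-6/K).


E1 = Ef*Vf + Em*(1-Vf) = 81.22
alpha_1 = (alpha_f*Ef*Vf + alpha_m*Em*(1-Vf))/E1 = 4.13 x 10^-6/K

4.13 x 10^-6/K


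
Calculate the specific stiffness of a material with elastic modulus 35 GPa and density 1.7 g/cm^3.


Specific stiffness = E/rho = 35/1.7 = 20.6 GPa/(g/cm^3)

20.6 GPa/(g/cm^3)


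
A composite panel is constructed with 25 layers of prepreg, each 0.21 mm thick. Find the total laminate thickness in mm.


h = n * t_ply = 25 * 0.21 = 5.25 mm

5.25 mm


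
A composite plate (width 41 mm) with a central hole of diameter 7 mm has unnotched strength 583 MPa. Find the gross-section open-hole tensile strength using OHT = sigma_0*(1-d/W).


OHT = sigma_0*(1-d/W) = 583*(1-7/41) = 483.5 MPa

483.5 MPa


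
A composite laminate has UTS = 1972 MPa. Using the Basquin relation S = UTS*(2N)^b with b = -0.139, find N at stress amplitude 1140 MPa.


N = 0.5 * (S/UTS)^(1/b) = 0.5 * (1140/1972)^(1/-0.139) = 25.7760 cycles

25.7760 cycles


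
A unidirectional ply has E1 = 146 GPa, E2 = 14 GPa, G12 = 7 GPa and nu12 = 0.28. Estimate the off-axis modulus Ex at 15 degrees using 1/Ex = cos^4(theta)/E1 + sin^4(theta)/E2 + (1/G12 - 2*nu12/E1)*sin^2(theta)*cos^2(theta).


cos^4(15) = 0.870513, sin^4(15) = 0.004487, sin^2(15)*cos^2(15) = 0.0625
1/G12 - 2*nu12/E1 = 1/7 - 2*0.28/146 = 0.139022 GPa^-1
1/Ex = 0.870513/146 + 0.004487/14 + 0.139022*0.0625 = 0.0149718 GPa^-1
Ex = 66.79 GPa

66.79 GPa


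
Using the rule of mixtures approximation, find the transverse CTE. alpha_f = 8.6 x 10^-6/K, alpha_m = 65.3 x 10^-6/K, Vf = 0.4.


alpha_2 = alpha_f*Vf + alpha_m*(1-Vf) = 8.6*0.4 + 65.3*0.6 = 42.6 x 10^-6/K

42.6 x 10^-6/K


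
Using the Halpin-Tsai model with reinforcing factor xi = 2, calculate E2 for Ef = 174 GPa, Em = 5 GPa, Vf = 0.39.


eta = (Ef/Em - 1)/(Ef/Em + xi) = (34.8 - 1)/(34.8 + 2) = 0.9185
E2 = Em*(1+xi*eta*Vf)/(1-eta*Vf) = 13.37 GPa

13.37 GPa


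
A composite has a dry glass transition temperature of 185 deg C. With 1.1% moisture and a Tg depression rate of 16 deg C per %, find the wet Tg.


Tg_wet = Tg_dry - k*moisture = 185 - 16*1.1 = 167.4 deg C

167.4 deg C


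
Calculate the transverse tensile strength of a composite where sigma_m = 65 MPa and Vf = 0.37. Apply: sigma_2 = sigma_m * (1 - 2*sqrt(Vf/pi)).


factor = 1 - 2*sqrt(0.37/pi) = 0.3136
sigma_2 = 65 * 0.3136 = 20.39 MPa

20.39 MPa


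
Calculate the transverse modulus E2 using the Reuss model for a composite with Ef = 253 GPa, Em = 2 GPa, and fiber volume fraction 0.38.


1/E2 = Vf/Ef + (1-Vf)/Em = 0.38/253 + 0.62/2
E2 = 3.21 GPa

3.21 GPa


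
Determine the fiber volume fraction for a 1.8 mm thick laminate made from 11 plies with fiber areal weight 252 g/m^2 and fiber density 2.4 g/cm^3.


Vf = n * FAW / (rho_f * h * 1000) = 11 * 252 / (2.4 * 1.8 * 1000) = 0.6417

0.6417


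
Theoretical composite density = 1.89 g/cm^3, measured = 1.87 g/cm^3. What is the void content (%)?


Void% = (rho_theo - rho_actual)/rho_theo * 100 = (1.89 - 1.87)/1.89 * 100 = 1.06%

1.06%


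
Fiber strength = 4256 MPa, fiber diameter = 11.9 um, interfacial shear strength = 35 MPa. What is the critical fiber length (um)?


Lc = sigma_f * d / (2 * tau_i) = 4256 * 11.9 / (2 * 35) = 723.5 um

723.5 um


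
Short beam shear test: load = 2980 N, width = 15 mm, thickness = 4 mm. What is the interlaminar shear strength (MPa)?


ILSS = 3F/(4bh) = 3*2980/(4*15*4) = 37.25 MPa

37.25 MPa


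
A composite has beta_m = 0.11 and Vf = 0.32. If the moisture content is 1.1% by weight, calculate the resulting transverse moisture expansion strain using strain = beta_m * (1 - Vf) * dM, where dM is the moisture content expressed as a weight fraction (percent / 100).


dM = 1.1/100 = 0.011
strain = beta_m * (1-Vf) * dM = 0.11 * 0.68 * 0.011 = 0.0008228

0.0008228


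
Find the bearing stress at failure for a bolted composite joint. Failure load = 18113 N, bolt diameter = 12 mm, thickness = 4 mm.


sigma_br = F/(d*h) = 18113/(12*4) = 377.4 MPa

377.4 MPa


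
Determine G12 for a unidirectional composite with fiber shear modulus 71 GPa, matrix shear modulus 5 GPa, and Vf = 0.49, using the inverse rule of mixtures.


1/G12 = Vf/Gf + (1-Vf)/Gm = 0.49/71 + 0.51/5
G12 = 9.18 GPa

9.18 GPa


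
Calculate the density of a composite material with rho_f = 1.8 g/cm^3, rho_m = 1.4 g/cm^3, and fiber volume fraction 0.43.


rho_c = rho_f*Vf + rho_m*(1-Vf) = 1.8*0.43 + 1.4*0.57 = 1.572 g/cm^3

1.572 g/cm^3


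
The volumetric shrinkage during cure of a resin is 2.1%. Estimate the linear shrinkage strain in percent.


Linear shrinkage ≈ vol_shrink/3 = 2.1/3 = 0.7%

0.7%


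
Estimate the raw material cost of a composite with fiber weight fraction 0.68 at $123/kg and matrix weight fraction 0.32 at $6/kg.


Cost = cost_f*Wf + cost_m*Wm = 123*0.68 + 6*0.32 = $85.56/kg

$85.56/kg


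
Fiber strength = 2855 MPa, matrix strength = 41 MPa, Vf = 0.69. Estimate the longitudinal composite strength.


sigma_1 = sigma_f*Vf + sigma_m*(1-Vf) = 2855*0.69 + 41*0.31 = 1982.7 MPa

1982.7 MPa


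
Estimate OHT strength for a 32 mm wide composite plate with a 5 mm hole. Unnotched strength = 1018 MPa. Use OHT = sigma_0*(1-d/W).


OHT = sigma_0*(1-d/W) = 1018*(1-5/32) = 858.9 MPa

858.9 MPa


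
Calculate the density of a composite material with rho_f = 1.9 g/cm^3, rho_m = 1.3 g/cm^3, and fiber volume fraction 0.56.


rho_c = rho_f*Vf + rho_m*(1-Vf) = 1.9*0.56 + 1.3*0.44 = 1.636 g/cm^3

1.636 g/cm^3


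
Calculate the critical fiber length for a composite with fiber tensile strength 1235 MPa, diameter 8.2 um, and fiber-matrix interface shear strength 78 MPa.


Lc = sigma_f * d / (2 * tau_i) = 1235 * 8.2 / (2 * 78) = 64.9 um

64.9 um


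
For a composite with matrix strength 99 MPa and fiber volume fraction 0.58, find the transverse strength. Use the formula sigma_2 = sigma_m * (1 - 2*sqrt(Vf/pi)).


factor = 1 - 2*sqrt(0.58/pi) = 0.1407
sigma_2 = 99 * 0.1407 = 13.92 MPa

13.92 MPa


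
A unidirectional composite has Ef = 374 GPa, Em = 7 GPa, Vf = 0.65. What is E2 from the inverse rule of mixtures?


1/E2 = Vf/Ef + (1-Vf)/Em = 0.65/374 + 0.35/7
E2 = 19.33 GPa

19.33 GPa


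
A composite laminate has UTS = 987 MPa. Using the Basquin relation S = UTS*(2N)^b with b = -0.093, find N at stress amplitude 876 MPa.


N = 0.5 * (S/UTS)^(1/b) = 0.5 * (876/987)^(1/-0.093) = 1.8034 cycles

1.8034 cycles


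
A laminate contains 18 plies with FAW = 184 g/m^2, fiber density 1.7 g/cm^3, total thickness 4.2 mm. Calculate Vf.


Vf = n * FAW / (rho_f * h * 1000) = 18 * 184 / (1.7 * 4.2 * 1000) = 0.4639

0.4639


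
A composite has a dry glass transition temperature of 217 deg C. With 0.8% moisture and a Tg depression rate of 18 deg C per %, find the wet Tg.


Tg_wet = Tg_dry - k*moisture = 217 - 18*0.8 = 202.6 deg C

202.6 deg C


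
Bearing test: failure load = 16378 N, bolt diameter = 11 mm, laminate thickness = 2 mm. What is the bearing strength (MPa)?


sigma_br = F/(d*h) = 16378/(11*2) = 744.5 MPa

744.5 MPa


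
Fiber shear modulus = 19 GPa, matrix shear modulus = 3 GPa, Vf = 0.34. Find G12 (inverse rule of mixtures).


1/G12 = Vf/Gf + (1-Vf)/Gm = 0.34/19 + 0.66/3
G12 = 4.2 GPa

4.2 GPa


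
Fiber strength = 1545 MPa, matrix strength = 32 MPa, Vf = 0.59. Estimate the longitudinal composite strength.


sigma_1 = sigma_f*Vf + sigma_m*(1-Vf) = 1545*0.59 + 32*0.41 = 924.7 MPa

924.7 MPa


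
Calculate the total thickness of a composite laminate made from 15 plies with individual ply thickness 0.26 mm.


h = n * t_ply = 15 * 0.26 = 3.9 mm

3.9 mm


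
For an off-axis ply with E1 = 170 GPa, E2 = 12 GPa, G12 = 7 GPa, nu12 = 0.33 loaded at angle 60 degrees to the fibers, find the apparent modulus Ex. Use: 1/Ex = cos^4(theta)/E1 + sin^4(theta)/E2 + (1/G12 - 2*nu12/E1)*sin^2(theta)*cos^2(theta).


cos^4(60) = 0.0625, sin^4(60) = 0.5625, sin^2(60)*cos^2(60) = 0.1875
1/G12 - 2*nu12/E1 = 1/7 - 2*0.33/170 = 0.138975 GPa^-1
1/Ex = 0.0625/170 + 0.5625/12 + 0.138975*0.1875 = 0.0733004 GPa^-1
Ex = 13.64 GPa

13.64 GPa


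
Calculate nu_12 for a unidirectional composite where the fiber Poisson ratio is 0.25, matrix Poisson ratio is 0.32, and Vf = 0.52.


nu_12 = nu_f*Vf + nu_m*(1-Vf) = 0.25*0.52 + 0.32*0.48 = 0.2836

0.2836


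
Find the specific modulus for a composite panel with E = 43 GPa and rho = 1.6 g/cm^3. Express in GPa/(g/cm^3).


Specific stiffness = E/rho = 43/1.6 = 26.9 GPa/(g/cm^3)

26.9 GPa/(g/cm^3)


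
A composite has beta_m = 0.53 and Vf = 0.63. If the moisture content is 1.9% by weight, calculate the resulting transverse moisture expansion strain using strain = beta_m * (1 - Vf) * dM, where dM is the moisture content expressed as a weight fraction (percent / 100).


dM = 1.9/100 = 0.019
strain = beta_m * (1-Vf) * dM = 0.53 * 0.37 * 0.019 = 0.0037259

0.0037259


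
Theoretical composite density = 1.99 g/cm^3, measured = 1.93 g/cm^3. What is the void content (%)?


Void% = (rho_theo - rho_actual)/rho_theo * 100 = (1.99 - 1.93)/1.99 * 100 = 3.02%

3.02%


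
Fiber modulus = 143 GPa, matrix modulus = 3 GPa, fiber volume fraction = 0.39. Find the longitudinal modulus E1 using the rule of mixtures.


E1 = Ef*Vf + Em*(1-Vf) = 143*0.39 + 3*0.61 = 57.6 GPa

57.6 GPa


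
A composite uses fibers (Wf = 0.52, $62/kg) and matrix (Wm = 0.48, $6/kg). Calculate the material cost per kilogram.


Cost = cost_f*Wf + cost_m*Wm = 62*0.52 + 6*0.48 = $35.12/kg

$35.12/kg


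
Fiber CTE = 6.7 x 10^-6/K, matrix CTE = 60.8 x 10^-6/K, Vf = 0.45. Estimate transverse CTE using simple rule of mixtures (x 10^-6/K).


alpha_2 = alpha_f*Vf + alpha_m*(1-Vf) = 6.7*0.45 + 60.8*0.55 = 36.5 x 10^-6/K

36.5 x 10^-6/K


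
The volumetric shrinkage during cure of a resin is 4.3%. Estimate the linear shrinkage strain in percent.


Linear shrinkage ≈ vol_shrink/3 = 4.3/3 = 1.433%

1.433%


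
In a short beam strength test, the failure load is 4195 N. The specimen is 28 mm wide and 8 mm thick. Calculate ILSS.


ILSS = 3F/(4bh) = 3*4195/(4*28*8) = 14.05 MPa

14.05 MPa


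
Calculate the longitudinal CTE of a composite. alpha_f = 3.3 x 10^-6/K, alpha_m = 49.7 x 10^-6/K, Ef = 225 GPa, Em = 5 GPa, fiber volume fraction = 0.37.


E1 = Ef*Vf + Em*(1-Vf) = 86.4
alpha_1 = (alpha_f*Ef*Vf + alpha_m*Em*(1-Vf))/E1 = 4.99 x 10^-6/K

4.99 x 10^-6/K


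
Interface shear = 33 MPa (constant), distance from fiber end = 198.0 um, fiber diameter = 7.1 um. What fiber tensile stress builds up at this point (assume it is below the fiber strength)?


Force balance: sigma_f * (pi*d^2/4) = tau * (pi*d) * x  ->  sigma_f = 4 * tau * x / d
sigma_f = 4 * 33 * 198.0 / 7.1 = 3681.1 MPa

3681.1 MPa


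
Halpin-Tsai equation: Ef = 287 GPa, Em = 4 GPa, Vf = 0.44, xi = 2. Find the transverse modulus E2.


eta = (Ef/Em - 1)/(Ef/Em + xi) = (71.75 - 1)/(71.75 + 2) = 0.9593
E2 = Em*(1+xi*eta*Vf)/(1-eta*Vf) = 12.76 GPa

12.76 GPa


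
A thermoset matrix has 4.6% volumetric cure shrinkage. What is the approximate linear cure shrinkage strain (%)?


Linear shrinkage ≈ vol_shrink/3 = 4.6/3 = 1.533%

1.533%


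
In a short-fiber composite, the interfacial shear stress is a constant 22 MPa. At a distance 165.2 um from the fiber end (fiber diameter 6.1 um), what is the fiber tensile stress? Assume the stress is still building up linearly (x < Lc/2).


Force balance: sigma_f * (pi*d^2/4) = tau * (pi*d) * x  ->  sigma_f = 4 * tau * x / d
sigma_f = 4 * 22 * 165.2 / 6.1 = 2383.2 MPa

2383.2 MPa


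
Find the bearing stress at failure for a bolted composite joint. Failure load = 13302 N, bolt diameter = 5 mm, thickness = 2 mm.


sigma_br = F/(d*h) = 13302/(5*2) = 1330.2 MPa

1330.2 MPa


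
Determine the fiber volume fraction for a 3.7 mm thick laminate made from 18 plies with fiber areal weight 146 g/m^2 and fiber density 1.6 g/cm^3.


Vf = n * FAW / (rho_f * h * 1000) = 18 * 146 / (1.6 * 3.7 * 1000) = 0.4439

0.4439


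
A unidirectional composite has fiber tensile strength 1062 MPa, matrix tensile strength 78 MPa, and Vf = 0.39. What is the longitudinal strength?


sigma_1 = sigma_f*Vf + sigma_m*(1-Vf) = 1062*0.39 + 78*0.61 = 461.8 MPa

461.8 MPa


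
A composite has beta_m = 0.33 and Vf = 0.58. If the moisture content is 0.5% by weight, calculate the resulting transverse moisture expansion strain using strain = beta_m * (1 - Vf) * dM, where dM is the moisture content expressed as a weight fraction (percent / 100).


dM = 0.5/100 = 0.005
strain = beta_m * (1-Vf) * dM = 0.33 * 0.42 * 0.005 = 0.000693

0.000693


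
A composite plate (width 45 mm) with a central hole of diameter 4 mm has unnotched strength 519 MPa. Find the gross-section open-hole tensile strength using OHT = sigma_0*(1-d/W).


OHT = sigma_0*(1-d/W) = 519*(1-4/45) = 472.9 MPa

472.9 MPa


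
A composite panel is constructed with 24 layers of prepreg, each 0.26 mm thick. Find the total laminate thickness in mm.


h = n * t_ply = 24 * 0.26 = 6.24 mm

6.24 mm


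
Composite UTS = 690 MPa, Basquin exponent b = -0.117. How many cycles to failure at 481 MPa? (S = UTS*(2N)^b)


N = 0.5 * (S/UTS)^(1/b) = 0.5 * (481/690)^(1/-0.117) = 10.9225 cycles

10.9225 cycles


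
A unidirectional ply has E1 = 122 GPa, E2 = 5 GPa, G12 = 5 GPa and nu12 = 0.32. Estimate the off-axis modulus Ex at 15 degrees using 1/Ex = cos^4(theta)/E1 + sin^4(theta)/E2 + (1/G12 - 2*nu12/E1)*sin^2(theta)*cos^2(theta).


cos^4(15) = 0.870513, sin^4(15) = 0.004487, sin^2(15)*cos^2(15) = 0.0625
1/G12 - 2*nu12/E1 = 1/5 - 2*0.32/122 = 0.194754 GPa^-1
1/Ex = 0.870513/122 + 0.004487/5 + 0.194754*0.0625 = 0.0202049 GPa^-1
Ex = 49.49 GPa

49.49 GPa


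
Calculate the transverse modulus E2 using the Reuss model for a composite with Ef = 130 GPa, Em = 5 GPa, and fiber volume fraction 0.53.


1/E2 = Vf/Ef + (1-Vf)/Em = 0.53/130 + 0.47/5
E2 = 10.2 GPa

10.2 GPa


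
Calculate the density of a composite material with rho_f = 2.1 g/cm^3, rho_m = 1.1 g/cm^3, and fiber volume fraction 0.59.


rho_c = rho_f*Vf + rho_m*(1-Vf) = 2.1*0.59 + 1.1*0.41 = 1.69 g/cm^3

1.69 g/cm^3


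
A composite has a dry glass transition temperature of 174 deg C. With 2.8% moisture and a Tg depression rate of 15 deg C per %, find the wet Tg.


Tg_wet = Tg_dry - k*moisture = 174 - 15*2.8 = 132.0 deg C

132.0 deg C


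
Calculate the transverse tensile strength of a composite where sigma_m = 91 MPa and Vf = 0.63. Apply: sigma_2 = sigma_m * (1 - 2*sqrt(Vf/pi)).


factor = 1 - 2*sqrt(0.63/pi) = 0.1044
sigma_2 = 91 * 0.1044 = 9.5 MPa

9.5 MPa


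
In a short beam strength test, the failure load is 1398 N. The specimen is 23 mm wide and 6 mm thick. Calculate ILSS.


ILSS = 3F/(4bh) = 3*1398/(4*23*6) = 7.6 MPa

7.6 MPa


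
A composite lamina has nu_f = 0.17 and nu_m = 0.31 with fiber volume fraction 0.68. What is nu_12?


nu_12 = nu_f*Vf + nu_m*(1-Vf) = 0.17*0.68 + 0.31*0.32 = 0.2148

0.2148


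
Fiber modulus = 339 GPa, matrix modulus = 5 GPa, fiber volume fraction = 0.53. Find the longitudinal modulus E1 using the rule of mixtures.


E1 = Ef*Vf + Em*(1-Vf) = 339*0.53 + 5*0.47 = 182.02 GPa

182.02 GPa


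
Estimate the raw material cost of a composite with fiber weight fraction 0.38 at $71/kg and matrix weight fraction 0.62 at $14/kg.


Cost = cost_f*Wf + cost_m*Wm = 71*0.38 + 14*0.62 = $35.66/kg

$35.66/kg


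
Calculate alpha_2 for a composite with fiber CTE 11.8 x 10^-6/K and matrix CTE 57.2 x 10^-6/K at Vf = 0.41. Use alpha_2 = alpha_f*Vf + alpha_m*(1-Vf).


alpha_2 = alpha_f*Vf + alpha_m*(1-Vf) = 11.8*0.41 + 57.2*0.59 = 38.6 x 10^-6/K

38.6 x 10^-6/K


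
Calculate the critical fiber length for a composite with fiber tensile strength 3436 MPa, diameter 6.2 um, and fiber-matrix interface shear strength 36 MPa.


Lc = sigma_f * d / (2 * tau_i) = 3436 * 6.2 / (2 * 36) = 295.9 um

295.9 um


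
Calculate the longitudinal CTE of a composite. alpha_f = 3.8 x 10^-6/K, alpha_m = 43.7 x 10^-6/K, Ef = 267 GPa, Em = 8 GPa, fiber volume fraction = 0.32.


E1 = Ef*Vf + Em*(1-Vf) = 90.88
alpha_1 = (alpha_f*Ef*Vf + alpha_m*Em*(1-Vf))/E1 = 6.19 x 10^-6/K

6.19 x 10^-6/K


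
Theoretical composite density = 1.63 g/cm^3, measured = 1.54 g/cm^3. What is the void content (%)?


Void% = (rho_theo - rho_actual)/rho_theo * 100 = (1.63 - 1.54)/1.63 * 100 = 5.52%

5.52%


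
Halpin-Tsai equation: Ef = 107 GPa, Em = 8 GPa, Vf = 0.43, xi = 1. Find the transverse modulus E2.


eta = (Ef/Em - 1)/(Ef/Em + xi) = (13.375 - 1)/(13.375 + 1) = 0.8609
E2 = Em*(1+xi*eta*Vf)/(1-eta*Vf) = 17.4 GPa

17.4 GPa


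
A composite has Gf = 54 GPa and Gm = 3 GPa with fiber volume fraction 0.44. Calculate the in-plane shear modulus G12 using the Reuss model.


1/G12 = Vf/Gf + (1-Vf)/Gm = 0.44/54 + 0.56/3
G12 = 5.13 GPa

5.13 GPa


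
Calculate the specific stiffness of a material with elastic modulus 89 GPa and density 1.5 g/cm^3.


Specific stiffness = E/rho = 89/1.5 = 59.3 GPa/(g/cm^3)

59.3 GPa/(g/cm^3)


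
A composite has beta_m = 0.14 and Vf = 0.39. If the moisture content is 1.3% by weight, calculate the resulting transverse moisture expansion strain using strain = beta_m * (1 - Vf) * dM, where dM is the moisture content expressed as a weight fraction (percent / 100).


dM = 1.3/100 = 0.013
strain = beta_m * (1-Vf) * dM = 0.14 * 0.61 * 0.013 = 0.0011102

0.0011102


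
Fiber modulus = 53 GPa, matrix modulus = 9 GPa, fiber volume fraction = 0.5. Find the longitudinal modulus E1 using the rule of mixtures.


E1 = Ef*Vf + Em*(1-Vf) = 53*0.5 + 9*0.5 = 31.0 GPa

31.0 GPa


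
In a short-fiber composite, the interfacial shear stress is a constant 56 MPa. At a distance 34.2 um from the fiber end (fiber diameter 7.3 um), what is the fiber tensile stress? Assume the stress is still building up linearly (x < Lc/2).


Force balance: sigma_f * (pi*d^2/4) = tau * (pi*d) * x  ->  sigma_f = 4 * tau * x / d
sigma_f = 4 * 56 * 34.2 / 7.3 = 1049.4 MPa

1049.4 MPa


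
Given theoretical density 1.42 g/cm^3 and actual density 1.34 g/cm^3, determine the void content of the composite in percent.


Void% = (rho_theo - rho_actual)/rho_theo * 100 = (1.42 - 1.34)/1.42 * 100 = 5.63%

5.63%


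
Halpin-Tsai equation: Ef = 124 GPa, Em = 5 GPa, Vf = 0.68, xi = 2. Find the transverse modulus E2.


eta = (Ef/Em - 1)/(Ef/Em + xi) = (24.8 - 1)/(24.8 + 2) = 0.8881
E2 = Em*(1+xi*eta*Vf)/(1-eta*Vf) = 27.87 GPa

27.87 GPa


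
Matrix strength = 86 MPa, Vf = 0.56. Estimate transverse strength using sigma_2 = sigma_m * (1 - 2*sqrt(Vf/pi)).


factor = 1 - 2*sqrt(0.56/pi) = 0.1556
sigma_2 = 86 * 0.1556 = 13.38 MPa

13.38 MPa


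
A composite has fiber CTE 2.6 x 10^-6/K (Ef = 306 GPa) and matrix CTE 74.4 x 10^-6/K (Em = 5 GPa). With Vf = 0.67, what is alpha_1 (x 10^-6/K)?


E1 = Ef*Vf + Em*(1-Vf) = 206.67
alpha_1 = (alpha_f*Ef*Vf + alpha_m*Em*(1-Vf))/E1 = 3.17 x 10^-6/K

3.17 x 10^-6/K


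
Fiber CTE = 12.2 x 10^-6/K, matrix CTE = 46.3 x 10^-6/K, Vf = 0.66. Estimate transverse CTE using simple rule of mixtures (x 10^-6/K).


alpha_2 = alpha_f*Vf + alpha_m*(1-Vf) = 12.2*0.66 + 46.3*0.34 = 23.8 x 10^-6/K

23.8 x 10^-6/K


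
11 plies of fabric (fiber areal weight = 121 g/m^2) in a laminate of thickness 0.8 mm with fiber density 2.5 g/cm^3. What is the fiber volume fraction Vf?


Vf = n * FAW / (rho_f * h * 1000) = 11 * 121 / (2.5 * 0.8 * 1000) = 0.6655

0.6655


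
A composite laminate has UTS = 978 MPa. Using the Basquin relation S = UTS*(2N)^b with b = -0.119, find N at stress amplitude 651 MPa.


N = 0.5 * (S/UTS)^(1/b) = 0.5 * (651/978)^(1/-0.119) = 15.2873 cycles

15.2873 cycles


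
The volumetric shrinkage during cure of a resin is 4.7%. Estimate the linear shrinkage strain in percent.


Linear shrinkage ≈ vol_shrink/3 = 4.7/3 = 1.567%

1.567%


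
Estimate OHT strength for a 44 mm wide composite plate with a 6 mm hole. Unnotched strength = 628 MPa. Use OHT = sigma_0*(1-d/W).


OHT = sigma_0*(1-d/W) = 628*(1-6/44) = 542.4 MPa

542.4 MPa


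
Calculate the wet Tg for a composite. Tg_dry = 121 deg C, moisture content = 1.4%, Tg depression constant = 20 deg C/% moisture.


Tg_wet = Tg_dry - k*moisture = 121 - 20*1.4 = 93.0 deg C

93.0 deg C


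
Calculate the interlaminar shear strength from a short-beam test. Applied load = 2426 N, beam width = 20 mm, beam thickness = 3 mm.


ILSS = 3F/(4bh) = 3*2426/(4*20*3) = 30.33 MPa

30.33 MPa


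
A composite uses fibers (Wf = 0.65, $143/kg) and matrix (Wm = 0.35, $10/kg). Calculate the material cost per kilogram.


Cost = cost_f*Wf + cost_m*Wm = 143*0.65 + 10*0.35 = $96.45/kg

$96.45/kg


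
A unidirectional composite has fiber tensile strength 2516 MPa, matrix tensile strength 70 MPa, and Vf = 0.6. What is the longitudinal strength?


sigma_1 = sigma_f*Vf + sigma_m*(1-Vf) = 2516*0.6 + 70*0.4 = 1537.6 MPa

1537.6 MPa


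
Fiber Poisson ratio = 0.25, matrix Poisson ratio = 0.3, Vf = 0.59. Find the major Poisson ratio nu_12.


nu_12 = nu_f*Vf + nu_m*(1-Vf) = 0.25*0.59 + 0.3*0.41 = 0.2705

0.2705


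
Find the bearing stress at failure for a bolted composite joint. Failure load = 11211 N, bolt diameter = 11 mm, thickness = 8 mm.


sigma_br = F/(d*h) = 11211/(11*8) = 127.4 MPa

127.4 MPa


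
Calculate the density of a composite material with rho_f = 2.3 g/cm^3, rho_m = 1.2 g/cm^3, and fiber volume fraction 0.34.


rho_c = rho_f*Vf + rho_m*(1-Vf) = 2.3*0.34 + 1.2*0.66 = 1.574 g/cm^3

1.574 g/cm^3


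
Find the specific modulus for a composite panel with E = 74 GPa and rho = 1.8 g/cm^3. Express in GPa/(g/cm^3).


Specific stiffness = E/rho = 74/1.8 = 41.1 GPa/(g/cm^3)

41.1 GPa/(g/cm^3)


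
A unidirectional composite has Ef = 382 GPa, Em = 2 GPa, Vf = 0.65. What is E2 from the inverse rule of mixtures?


1/E2 = Vf/Ef + (1-Vf)/Em = 0.65/382 + 0.35/2
E2 = 5.66 GPa

5.66 GPa


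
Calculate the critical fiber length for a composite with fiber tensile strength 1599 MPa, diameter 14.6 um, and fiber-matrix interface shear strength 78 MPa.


Lc = sigma_f * d / (2 * tau_i) = 1599 * 14.6 / (2 * 78) = 149.7 um

149.7 um


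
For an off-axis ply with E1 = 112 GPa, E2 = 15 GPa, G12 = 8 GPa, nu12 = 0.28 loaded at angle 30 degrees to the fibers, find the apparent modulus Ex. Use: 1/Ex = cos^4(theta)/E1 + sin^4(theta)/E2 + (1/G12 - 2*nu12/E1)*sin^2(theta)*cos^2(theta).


cos^4(30) = 0.5625, sin^4(30) = 0.0625, sin^2(30)*cos^2(30) = 0.1875
1/G12 - 2*nu12/E1 = 1/8 - 2*0.28/112 = 0.12 GPa^-1
1/Ex = 0.5625/112 + 0.0625/15 + 0.12*0.1875 = 0.031689 GPa^-1
Ex = 31.56 GPa

31.56 GPa


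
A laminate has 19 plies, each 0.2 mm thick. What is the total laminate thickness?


h = n * t_ply = 19 * 0.2 = 3.8 mm

3.8 mm


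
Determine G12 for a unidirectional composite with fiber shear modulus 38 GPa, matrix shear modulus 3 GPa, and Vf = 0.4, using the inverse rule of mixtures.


1/G12 = Vf/Gf + (1-Vf)/Gm = 0.4/38 + 0.6/3
G12 = 4.75 GPa

4.75 GPa


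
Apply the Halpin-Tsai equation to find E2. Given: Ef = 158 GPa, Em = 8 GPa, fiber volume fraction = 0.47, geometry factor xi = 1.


eta = (Ef/Em - 1)/(Ef/Em + xi) = (19.75 - 1)/(19.75 + 1) = 0.9036
E2 = Em*(1+xi*eta*Vf)/(1-eta*Vf) = 19.81 GPa

19.81 GPa


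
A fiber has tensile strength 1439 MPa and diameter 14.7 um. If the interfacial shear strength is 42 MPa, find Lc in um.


Lc = sigma_f * d / (2 * tau_i) = 1439 * 14.7 / (2 * 42) = 251.8 um

251.8 um
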